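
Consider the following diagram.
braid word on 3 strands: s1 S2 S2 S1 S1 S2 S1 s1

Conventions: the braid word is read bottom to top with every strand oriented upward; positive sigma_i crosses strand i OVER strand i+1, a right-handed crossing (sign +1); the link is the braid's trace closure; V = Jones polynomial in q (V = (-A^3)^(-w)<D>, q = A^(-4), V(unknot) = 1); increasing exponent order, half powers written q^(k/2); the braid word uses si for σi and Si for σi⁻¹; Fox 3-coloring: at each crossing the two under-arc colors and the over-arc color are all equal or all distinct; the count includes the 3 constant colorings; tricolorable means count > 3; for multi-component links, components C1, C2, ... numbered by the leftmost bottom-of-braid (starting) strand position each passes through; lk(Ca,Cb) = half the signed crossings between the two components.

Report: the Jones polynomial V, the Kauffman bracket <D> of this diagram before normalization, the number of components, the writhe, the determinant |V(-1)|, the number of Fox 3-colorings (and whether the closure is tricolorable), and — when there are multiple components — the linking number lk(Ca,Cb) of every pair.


Jones polynomial: V(q) = -q^-6 + q^-5 - q^-4 + 2q^-3 - q^-2 + q^-1
<D> = A^-8 - A^-4 + 2 - A^4 + A^8 - A^12; writhe -4
components 1, writhe -4 (8 crossings)
3-colorings: 3 of 3^8, det 7 — not tricolorable
note: det 7 = |V(-1)|; not divisible by 3, so not tricolorable


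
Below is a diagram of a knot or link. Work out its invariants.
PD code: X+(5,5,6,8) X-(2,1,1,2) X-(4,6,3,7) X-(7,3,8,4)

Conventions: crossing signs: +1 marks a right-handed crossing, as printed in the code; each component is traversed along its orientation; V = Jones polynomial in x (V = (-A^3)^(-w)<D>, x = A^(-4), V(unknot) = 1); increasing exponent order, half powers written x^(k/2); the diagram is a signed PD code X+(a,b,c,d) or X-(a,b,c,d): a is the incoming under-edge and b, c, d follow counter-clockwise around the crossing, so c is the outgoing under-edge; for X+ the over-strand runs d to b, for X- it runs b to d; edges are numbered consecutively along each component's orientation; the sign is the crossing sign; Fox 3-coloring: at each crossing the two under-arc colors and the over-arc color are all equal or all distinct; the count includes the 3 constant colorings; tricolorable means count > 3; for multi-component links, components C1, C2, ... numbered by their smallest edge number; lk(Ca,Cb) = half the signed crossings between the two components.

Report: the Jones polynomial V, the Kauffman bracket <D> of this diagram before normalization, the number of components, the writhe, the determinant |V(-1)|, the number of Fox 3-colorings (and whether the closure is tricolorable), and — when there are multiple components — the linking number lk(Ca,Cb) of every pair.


V(x) = x^-3 + x^-2 + x^-1 + 1
bracket: A^-6 + A^-2 + A^2 + A^6, w = -2
3 components, writhe -2, over 4 crossings
lk(C1,C2) = 0
linking number lk(C1,C3) = 0
lk(C2,C3): -1
det 0, colorings 9 of 3^4 — tricolorable
observation: w = -2 shifts under R1 moves; the (-A^3)^(2) factor cancels that in V


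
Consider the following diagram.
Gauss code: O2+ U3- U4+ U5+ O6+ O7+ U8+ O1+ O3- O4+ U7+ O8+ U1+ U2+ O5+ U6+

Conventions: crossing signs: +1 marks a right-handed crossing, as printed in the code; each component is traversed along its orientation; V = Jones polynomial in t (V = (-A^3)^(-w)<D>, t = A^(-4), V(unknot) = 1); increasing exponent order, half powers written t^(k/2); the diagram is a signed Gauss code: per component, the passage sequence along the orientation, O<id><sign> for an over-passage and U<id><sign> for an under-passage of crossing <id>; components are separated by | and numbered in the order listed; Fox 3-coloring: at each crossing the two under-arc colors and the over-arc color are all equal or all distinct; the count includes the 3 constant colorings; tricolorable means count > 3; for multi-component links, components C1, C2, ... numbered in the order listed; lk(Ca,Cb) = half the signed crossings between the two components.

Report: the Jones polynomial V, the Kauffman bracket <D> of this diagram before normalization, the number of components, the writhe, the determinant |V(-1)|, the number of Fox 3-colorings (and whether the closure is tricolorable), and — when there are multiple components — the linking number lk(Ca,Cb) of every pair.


V(t) = t^2 + 2t^4 - 2t^5 + t^6 - 2t^7 + t^8
bracket: A^-14 - 2A^-10 + A^-6 - 2A^-2 + 2A^2 + A^10, w = +6
1 component, writhe +6, over 8 crossings
det 9, colorings 27 of 3^8 — tricolorable
observation: w = +6 (over 8 crossings) is diagram-only; (-A^3)^(-6) removes it from V


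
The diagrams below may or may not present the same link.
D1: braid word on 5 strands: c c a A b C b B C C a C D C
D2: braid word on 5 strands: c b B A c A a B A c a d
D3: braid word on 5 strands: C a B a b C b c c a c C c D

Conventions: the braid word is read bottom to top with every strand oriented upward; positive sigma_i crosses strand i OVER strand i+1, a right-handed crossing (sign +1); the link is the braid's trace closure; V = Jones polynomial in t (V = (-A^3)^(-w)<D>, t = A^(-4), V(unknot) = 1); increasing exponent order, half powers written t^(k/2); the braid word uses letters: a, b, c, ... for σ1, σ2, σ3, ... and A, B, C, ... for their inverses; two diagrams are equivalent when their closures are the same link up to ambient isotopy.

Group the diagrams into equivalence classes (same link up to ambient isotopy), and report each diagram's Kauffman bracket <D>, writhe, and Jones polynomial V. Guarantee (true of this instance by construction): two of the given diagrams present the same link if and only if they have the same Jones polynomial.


equivalence classes: {D1} | {D2} | {D3}
D1 (bracket A^-2 + A^6 - A^10; 14 crossings at w = -2): V = -t^-4 + t^-3 + t^-1
V(D2) = t + t^3 - t^4  [12 crossings, <D> = -A^-10 + A^-6 + A^2, w = +2]
V(D3) = t - t^2 + 2t^3 - 2t^4 + 2t^5 - t^6 + t^7 - t^8  (w +4, c 14, <D> = -A^-20 + A^-16 - A^-12 + 2A^-8 - 2A^-4 + 2 - A^4 + A^8)
observation: V(t) takes 3 values over 3 diagrams, fixing the grouping


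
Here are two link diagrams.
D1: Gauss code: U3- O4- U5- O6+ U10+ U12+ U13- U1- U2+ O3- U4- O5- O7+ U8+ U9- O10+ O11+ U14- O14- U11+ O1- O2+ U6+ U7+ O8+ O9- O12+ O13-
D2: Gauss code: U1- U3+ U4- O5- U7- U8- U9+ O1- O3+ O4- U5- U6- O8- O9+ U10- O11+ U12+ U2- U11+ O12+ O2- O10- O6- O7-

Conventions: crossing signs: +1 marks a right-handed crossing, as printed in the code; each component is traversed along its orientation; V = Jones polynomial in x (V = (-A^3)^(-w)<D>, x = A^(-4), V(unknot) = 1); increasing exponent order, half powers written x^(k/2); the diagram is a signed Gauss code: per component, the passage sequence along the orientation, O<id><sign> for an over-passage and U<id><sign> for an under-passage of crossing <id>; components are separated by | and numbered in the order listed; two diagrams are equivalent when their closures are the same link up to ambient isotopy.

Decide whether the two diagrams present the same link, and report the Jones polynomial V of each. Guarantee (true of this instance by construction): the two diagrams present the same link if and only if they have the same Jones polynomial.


equivalent: no
D1 (bracket 1; 14 crossings at w = 0): V = 1
D2 (bracket A^-8 + 1 - A^4; 12 crossings at w = -4): V = -x^-4 + x^-3 + x^-1
key observation: 2 classes among 2 diagrams; unequal V(x) rules out equality


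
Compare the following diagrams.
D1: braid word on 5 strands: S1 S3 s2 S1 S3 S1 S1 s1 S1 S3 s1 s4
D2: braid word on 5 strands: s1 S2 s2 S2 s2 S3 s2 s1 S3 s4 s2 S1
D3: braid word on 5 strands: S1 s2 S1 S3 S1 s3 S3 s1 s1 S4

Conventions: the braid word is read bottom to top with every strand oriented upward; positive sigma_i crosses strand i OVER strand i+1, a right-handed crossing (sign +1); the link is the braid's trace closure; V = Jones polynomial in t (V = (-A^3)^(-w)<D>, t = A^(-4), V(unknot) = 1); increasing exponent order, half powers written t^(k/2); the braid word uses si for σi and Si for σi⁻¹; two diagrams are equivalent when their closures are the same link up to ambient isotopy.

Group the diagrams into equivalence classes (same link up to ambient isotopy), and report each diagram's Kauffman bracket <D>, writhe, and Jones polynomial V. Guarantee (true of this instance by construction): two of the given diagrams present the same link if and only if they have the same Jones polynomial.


grouping into links: {D1} | {D2} | {D3}
V(D1) = t^-8 - 2t^-7 + t^-6 - 2t^-5 + 2t^-4 + t^-2  (w -4, c 12, <D> = A^-4 + 2A^4 - 2A^8 + A^12 - 2A^16 + A^20)
D2 (bracket A^-2 - A^2 + A^6 - A^10 + A^14; 12 crossings at w = +2): V = t^-2 - t^-1 + 1 - t + t^2
V(D3) = 1  (w -2, c 10, <D> = A^-6)
key observation: 3 values of V(t) split the 3 diagrams


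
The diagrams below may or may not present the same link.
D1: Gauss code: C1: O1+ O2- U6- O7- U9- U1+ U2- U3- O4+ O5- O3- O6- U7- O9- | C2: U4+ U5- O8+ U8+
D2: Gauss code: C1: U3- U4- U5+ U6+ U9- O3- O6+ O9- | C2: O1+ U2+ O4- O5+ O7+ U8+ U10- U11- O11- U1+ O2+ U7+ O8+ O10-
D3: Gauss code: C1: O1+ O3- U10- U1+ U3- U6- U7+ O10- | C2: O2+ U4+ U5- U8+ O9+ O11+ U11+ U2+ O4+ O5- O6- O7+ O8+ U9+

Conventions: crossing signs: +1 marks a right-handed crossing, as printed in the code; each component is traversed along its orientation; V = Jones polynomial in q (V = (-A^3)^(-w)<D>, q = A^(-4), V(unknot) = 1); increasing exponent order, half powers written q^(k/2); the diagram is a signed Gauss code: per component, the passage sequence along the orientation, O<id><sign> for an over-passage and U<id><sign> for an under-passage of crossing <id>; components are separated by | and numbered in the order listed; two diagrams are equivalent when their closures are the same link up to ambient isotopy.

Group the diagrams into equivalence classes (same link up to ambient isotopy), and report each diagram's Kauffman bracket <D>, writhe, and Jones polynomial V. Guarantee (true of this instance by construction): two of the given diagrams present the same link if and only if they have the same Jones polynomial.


grouping into links: {D1} | {D2, D3}
V(D1) = q^(-9/2) - q^(-5/2) - q^(-3/2) - q^(-1/2)  (w -3, c 9, <D> = A^-7 + A^-3 + A - A^9)
V(D2) = -q^(1/2) - q^(3/2) - q^(5/2) + q^(9/2)  (w +1, c 11, <D> = -A^-15 + A^-7 + A^-3 + A)
V(D3) = -q^(1/2) - q^(3/2) - q^(5/2) + q^(9/2)  (w +3, c 11, <D> = -A^-9 + A^-1 + A^3 + A^7)
key observation: 2 values of V(q) split the 3 diagrams


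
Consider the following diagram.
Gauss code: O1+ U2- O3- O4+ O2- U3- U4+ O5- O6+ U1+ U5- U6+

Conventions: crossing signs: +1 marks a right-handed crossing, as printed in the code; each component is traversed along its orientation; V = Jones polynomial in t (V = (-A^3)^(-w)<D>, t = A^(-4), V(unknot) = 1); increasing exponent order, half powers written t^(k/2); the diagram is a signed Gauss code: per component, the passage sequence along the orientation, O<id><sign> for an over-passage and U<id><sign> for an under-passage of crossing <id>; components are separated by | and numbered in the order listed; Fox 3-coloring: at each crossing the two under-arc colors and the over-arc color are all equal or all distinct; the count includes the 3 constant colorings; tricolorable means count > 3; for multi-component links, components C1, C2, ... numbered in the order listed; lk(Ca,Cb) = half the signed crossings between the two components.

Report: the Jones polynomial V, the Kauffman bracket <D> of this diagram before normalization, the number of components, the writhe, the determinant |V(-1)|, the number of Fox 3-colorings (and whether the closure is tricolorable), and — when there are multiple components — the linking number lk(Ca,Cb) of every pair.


V = 1
<D> = 1 (w = 0)
1 component over 6 crossings, w = 0
3 Fox colorings among 3^6, |V(-1)| = 1: not tricolorable
why: w = 0 shifts under R1 moves; the (-A^3)^(0) factor cancels that in V


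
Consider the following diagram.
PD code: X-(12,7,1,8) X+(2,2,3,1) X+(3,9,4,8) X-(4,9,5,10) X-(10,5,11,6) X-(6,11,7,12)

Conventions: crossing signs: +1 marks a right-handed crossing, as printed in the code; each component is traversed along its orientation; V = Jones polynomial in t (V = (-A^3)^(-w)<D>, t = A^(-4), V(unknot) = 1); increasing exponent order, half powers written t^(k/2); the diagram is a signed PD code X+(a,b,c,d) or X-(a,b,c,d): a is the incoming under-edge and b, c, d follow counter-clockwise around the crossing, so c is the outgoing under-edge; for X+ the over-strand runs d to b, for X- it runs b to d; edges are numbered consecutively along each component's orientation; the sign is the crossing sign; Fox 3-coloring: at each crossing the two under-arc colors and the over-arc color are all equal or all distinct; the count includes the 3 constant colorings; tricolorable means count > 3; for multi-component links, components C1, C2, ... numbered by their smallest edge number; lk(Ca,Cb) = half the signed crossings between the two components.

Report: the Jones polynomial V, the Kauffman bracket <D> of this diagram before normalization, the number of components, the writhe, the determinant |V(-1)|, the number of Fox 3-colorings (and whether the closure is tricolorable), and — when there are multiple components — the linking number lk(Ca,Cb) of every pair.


V(t) = -t^-4 + t^-3 + t^-1
bracket: A^-2 + A^6 - A^10, w = -2
1 component, writhe -2, over 6 crossings
det 3, colorings 9 of 3^6 — tricolorable
observation: w = -2 shifts under R1 moves; the (-A^3)^(2) factor cancels that in V


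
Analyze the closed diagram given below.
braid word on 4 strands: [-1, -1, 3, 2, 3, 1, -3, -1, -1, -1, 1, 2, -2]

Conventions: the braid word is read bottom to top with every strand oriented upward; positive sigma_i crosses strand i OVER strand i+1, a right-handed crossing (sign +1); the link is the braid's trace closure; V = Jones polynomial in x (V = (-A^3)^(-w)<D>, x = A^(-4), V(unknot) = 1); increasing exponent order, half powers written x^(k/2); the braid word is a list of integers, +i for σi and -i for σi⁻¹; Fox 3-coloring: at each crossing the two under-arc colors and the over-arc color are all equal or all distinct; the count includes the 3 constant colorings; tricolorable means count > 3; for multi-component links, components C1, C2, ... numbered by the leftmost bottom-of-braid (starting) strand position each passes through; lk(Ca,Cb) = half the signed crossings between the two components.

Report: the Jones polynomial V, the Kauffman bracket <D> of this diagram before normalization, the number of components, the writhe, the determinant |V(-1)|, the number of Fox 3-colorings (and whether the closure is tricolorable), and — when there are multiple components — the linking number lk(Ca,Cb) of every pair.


V(x) = -x^-4 + x^-3 + x^-1
bracket: -A - A^9 + A^13, w = -1
1 component, writhe -1, over 13 crossings
det 3, colorings 9 of 3^13 — tricolorable
observation: w = -1 (over 13 crossings) is diagram-only; (-A^3)^(1) removes it from V


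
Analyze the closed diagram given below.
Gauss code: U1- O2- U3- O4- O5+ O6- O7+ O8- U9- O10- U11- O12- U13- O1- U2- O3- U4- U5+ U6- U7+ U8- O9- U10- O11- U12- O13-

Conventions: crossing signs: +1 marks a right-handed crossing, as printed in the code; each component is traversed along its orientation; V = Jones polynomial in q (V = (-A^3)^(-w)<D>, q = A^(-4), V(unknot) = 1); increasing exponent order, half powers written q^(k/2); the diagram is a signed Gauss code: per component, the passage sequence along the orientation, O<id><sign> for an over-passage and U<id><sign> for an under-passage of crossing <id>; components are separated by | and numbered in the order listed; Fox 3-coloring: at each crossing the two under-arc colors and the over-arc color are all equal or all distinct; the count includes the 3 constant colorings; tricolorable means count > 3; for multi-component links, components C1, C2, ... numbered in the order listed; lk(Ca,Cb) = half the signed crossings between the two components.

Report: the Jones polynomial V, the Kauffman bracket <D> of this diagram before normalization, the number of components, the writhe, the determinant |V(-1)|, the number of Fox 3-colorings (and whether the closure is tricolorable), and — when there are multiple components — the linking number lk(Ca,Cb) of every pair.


Jones polynomial: V(q) = -q^-13 + q^-12 - q^-11 + q^-10 - q^-9 + q^-8 - q^-7 + q^-6 + q^-4
<D> = -A^-11 - A^-3 + A - A^5 + A^9 - A^13 + A^17 - A^21 + A^25; writhe -9
components 1, writhe -9 (13 crossings)
3-colorings: 9 of 3^13, det 9 — tricolorable
note: the span of V is 9, forcing >= 9 crossings in any diagram


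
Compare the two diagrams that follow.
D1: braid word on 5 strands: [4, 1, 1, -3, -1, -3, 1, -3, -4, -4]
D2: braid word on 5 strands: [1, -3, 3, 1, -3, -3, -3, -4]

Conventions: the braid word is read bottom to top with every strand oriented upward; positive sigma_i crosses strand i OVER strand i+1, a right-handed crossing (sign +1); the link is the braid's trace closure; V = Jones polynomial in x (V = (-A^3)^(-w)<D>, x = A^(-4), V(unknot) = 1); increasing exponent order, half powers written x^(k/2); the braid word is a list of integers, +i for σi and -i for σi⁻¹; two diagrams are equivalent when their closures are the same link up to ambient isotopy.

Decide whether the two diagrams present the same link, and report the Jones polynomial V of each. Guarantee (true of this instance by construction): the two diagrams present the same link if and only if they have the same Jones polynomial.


equivalent: yes
D1 (bracket A^-14 + A^-10 + 2A^-6 + A^-2 - A^10; 10 crossings at w = -2): V = -x^-4 + x^-1 + 2 + x + x^2
D2 (bracket A^-14 + A^-10 + 2A^-6 + A^-2 - A^10; 8 crossings at w = -2): V = -x^-4 + x^-1 + 2 + x + x^2
key observation: from 10 to 8 crossings by R-moves: one link, two diagrams


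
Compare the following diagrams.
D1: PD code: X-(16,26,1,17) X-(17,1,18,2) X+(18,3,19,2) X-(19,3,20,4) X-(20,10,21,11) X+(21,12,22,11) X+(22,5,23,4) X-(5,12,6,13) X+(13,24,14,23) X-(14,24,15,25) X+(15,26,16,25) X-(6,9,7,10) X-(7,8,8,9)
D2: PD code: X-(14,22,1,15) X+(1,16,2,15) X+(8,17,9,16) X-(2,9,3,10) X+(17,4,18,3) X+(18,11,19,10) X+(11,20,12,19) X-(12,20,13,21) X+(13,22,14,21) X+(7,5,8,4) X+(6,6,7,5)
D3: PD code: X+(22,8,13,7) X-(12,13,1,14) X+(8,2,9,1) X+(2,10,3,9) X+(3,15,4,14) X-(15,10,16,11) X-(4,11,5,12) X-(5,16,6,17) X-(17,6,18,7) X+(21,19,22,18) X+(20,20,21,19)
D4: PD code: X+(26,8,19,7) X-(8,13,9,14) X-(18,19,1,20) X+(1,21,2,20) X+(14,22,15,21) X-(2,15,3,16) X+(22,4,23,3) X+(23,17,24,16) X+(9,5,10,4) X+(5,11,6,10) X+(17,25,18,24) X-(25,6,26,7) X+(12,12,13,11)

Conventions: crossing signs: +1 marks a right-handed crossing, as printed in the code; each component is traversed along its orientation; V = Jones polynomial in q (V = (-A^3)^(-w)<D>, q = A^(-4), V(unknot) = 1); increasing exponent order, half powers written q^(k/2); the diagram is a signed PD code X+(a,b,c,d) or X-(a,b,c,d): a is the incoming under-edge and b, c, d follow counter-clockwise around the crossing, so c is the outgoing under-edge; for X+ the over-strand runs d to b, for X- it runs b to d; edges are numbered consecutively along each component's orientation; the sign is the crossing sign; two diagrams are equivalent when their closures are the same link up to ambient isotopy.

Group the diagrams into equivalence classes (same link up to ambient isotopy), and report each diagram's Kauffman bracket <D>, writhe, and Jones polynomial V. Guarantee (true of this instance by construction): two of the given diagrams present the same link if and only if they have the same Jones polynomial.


grouping into links: {D1} | {D3} | {D2, D4}
V(D1) = -q^(-1/2) - q^(1/2)  (w -3, c 13, <D> = A^-11 + A^-7)
D2 (bracket A^-3 + A^5 - A^9 + A^13; 11 crossings at w = +5): V = -q^(1/2) + q^(3/2) - q^(5/2) - q^(9/2)
D3 (bracket A^5 + A^13; 11 crossings at w = +1): V = -q^(-5/2) - q^(-1/2)
V(D4) = -q^(1/2) + q^(3/2) - q^(5/2) - q^(9/2)  [13 crossings, <D> = A^-3 + A^5 - A^9 + A^13, w = +5]
why: V(q) takes 3 values over 4 diagrams, fixing the grouping


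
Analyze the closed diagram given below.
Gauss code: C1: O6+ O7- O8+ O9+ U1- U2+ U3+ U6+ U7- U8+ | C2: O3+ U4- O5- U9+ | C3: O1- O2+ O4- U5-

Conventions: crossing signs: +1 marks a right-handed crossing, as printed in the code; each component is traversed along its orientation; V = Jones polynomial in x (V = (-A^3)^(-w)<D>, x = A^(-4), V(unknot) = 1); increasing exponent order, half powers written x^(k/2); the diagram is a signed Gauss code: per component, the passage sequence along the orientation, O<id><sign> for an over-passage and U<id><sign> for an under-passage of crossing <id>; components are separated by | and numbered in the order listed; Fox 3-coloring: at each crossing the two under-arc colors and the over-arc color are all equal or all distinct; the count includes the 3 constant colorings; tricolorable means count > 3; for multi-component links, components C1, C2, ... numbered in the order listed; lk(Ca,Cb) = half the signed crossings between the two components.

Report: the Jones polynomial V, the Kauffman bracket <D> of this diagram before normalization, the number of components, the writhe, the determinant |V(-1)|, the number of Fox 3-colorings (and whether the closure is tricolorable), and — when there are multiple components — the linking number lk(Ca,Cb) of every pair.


V(x) = x^-2 + 2 + x^2
bracket: -A^-5 - 2A^3 - A^11, w = +1
3 components, writhe +1, over 9 crossings
lk(C1,C2) = +1
linking number lk(C1,C3) = 0
lk(C2,C3): -1
det 4, colorings 3 of 3^9 — not tricolorable
observation: det 4 = |V(-1)|; not divisible by 3, so not tricolorable


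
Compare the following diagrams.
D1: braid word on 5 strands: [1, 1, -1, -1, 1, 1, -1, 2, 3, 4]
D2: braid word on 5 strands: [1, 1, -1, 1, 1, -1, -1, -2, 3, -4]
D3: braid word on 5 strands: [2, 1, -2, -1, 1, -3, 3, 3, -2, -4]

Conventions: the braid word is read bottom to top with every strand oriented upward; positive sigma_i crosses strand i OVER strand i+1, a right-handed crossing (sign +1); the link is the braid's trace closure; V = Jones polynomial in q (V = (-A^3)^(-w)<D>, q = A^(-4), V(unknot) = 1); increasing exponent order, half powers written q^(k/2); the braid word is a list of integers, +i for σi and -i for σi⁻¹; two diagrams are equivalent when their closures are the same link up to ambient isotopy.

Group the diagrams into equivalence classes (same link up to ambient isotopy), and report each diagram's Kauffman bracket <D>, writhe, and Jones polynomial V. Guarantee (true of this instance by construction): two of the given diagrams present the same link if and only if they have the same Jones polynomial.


grouping into links: {D1, D2, D3}
V(D1) = 1  (w +4, c 10, <D> = A^12)
D2 (bracket 1; 10 crossings at w = 0): V = 1
V(D3) = 1  [10 crossings, <D> = 1, w = 0]
why: one V(q) for all 3 diagrams — one class (guaranteed)


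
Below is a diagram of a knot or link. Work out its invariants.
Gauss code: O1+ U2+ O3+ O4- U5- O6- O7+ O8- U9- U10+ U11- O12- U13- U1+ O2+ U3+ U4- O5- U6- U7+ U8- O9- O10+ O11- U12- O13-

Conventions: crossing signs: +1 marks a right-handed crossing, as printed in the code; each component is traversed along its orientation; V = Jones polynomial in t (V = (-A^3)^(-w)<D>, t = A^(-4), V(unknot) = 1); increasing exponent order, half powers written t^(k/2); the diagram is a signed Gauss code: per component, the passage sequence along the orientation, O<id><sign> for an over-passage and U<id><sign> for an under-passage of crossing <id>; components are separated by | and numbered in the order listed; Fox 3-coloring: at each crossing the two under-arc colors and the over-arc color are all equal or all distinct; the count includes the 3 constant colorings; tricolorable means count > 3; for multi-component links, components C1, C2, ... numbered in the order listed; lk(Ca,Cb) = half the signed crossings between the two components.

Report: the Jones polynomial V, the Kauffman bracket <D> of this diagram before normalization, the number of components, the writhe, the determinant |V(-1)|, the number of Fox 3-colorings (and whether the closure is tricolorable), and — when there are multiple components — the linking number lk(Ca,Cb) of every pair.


V = -t^-4 + t^-3 + t^-1
<D> = -A^-5 - A^3 + A^7 (w = -3)
1 component over 13 crossings, w = -3
9 Fox colorings among 3^13, |V(-1)| = 3: tricolorable
why: w = -3 (over 13 crossings) is diagram-only; (-A^3)^(3) removes it from V


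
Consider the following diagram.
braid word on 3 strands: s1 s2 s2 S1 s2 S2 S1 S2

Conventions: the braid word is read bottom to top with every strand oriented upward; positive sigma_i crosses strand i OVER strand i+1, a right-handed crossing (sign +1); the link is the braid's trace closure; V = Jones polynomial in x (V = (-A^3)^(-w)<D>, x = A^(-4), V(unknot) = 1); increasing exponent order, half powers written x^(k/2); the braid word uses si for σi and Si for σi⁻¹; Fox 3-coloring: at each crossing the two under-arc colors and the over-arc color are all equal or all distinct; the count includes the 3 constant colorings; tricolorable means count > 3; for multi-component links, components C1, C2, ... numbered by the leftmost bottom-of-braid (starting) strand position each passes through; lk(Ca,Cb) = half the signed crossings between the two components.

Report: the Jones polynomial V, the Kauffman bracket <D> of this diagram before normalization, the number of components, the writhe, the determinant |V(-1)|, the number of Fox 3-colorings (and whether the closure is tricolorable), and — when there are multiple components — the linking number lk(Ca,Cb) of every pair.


V(x) = x^-2 - x^-1 + 1 - x + x^2
bracket: A^-8 - A^-4 + 1 - A^4 + A^8, w = 0
1 component, writhe 0, over 8 crossings
det 5, colorings 3 of 3^8 — not tricolorable
observation: free reduction leaves σ1 σ2 σ2 σ1⁻¹ σ1⁻¹ σ2⁻¹ of the original 8 letters


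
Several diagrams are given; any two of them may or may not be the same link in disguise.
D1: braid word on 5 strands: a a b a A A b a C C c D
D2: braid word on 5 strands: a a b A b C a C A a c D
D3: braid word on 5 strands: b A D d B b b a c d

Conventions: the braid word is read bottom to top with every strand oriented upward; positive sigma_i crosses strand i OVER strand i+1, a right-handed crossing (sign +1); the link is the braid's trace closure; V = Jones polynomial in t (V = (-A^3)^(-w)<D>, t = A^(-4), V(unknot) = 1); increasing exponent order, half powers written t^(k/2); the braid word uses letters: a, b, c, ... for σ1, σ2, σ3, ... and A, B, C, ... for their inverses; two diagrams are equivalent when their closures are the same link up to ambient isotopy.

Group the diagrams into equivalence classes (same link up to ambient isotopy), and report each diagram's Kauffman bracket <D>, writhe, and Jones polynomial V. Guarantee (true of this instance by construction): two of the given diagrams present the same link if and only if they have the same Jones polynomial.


classes: {D1, D2} | {D3}
V(D1) = t - t^2 + 2t^3 - t^4 + t^5 - t^6  [12 crossings, <D> = -A^-18 + A^-14 - A^-10 + 2A^-6 - A^-2 + A^2, w = +2]
D2 (bracket -A^-18 + A^-14 - A^-10 + 2A^-6 - A^-2 + A^2; 12 crossings at w = +2): V = t - t^2 + 2t^3 - t^4 + t^5 - t^6
D3 (bracket A^12; 10 crossings at w = +4): V = 1
note: 2 values of V(t) split the 3 diagrams


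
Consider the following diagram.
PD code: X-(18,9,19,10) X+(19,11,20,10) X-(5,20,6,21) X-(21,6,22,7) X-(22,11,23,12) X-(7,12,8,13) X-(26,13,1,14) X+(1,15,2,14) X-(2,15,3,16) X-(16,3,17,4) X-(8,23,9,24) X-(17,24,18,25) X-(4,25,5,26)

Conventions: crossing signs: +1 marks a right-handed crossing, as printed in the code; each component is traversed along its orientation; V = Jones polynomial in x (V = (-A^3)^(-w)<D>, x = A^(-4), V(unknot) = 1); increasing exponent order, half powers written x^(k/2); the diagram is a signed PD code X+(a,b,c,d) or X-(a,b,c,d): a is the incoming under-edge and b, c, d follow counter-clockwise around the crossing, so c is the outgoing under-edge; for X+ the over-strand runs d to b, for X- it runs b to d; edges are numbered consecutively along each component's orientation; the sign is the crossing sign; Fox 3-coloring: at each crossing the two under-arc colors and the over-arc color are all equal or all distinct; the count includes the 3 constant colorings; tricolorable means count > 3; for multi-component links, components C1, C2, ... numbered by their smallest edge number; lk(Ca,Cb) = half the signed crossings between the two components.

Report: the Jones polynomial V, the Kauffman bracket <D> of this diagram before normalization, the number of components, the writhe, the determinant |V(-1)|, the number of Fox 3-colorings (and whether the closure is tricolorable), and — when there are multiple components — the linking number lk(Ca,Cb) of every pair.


V(x) = -x^-10 + x^-9 - x^-8 + x^-7 - x^-6 + x^-5 + x^-3
bracket: -A^-15 - A^-7 + A^-3 - A + A^5 - A^9 + A^13, w = -9
1 component, writhe -9, over 13 crossings
det 7, colorings 3 of 3^13 — not tricolorable
observation: w = -9 shifts under R1 moves; the (-A^3)^(9) factor cancels that in V


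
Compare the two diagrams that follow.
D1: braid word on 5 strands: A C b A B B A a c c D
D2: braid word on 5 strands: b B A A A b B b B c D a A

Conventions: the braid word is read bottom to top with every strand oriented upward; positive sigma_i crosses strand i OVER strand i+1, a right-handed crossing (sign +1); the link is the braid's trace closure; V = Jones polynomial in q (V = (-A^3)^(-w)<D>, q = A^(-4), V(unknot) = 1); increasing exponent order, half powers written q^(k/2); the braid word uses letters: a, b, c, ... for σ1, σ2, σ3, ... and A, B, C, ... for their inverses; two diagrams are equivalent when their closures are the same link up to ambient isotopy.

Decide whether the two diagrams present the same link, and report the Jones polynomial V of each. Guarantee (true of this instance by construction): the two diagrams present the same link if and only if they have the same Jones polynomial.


same link: no
V(D1) = -q^(-9/2) - q^(-5/2) + q^(-3/2) - q^(-1/2)  [11 crossings, <D> = A^-7 - A^-3 + A + A^9, w = -3]
V(D2) = q^(-9/2) - q^(-5/2) - q^(-3/2) - q^(-1/2)  [13 crossings, <D> = A^-7 + A^-3 + A - A^9, w = -3]
insight: 2 values of V(q) split the 2 diagrams


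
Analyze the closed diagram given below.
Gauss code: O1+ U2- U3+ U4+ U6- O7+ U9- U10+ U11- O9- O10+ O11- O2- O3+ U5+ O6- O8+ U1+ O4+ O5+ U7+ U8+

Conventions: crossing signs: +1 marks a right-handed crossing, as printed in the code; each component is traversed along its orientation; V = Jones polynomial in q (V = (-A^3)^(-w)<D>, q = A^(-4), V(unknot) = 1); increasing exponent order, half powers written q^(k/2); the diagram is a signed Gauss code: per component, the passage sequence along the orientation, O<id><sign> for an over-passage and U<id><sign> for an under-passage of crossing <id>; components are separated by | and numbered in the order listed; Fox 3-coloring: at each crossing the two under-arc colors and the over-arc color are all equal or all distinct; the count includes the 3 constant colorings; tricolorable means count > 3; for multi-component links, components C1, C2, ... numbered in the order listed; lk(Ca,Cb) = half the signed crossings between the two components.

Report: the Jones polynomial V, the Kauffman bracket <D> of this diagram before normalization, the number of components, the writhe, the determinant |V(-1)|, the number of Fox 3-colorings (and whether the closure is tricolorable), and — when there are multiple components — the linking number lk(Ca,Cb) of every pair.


Jones polynomial: V(q) = q - q^2 + 2q^3 - q^4 + q^5 - q^6
<D> = A^-15 - A^-11 + A^-7 - 2A^-3 + A - A^5; writhe +3
components 1, writhe +3 (11 crossings)
3-colorings: 3 of 3^11, det 7 — not tricolorable
note: |V(-1)| = 7: so not tricolorable, since 3 does not divide 7


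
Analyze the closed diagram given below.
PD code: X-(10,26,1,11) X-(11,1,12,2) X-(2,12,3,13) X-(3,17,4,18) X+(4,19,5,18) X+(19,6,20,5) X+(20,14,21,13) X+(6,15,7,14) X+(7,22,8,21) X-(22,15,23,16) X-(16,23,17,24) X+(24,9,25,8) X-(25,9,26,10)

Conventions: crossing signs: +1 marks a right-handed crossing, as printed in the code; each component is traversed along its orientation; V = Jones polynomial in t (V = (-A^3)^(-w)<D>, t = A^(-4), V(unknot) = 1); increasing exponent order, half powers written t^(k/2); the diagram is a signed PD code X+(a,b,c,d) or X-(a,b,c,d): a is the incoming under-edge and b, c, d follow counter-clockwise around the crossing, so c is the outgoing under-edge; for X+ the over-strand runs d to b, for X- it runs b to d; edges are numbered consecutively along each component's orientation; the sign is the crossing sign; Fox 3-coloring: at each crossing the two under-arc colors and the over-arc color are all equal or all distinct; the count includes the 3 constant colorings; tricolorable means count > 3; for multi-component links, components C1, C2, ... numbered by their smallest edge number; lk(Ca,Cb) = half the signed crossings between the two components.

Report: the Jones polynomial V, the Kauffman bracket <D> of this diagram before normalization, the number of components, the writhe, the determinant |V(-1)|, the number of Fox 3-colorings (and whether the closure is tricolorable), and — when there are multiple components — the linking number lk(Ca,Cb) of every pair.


Jones polynomial: V(t) = t^(-7/2) - 2t^(-5/2) + t^(-3/2) - 2t^(-1/2) + t^(1/2) - t^(3/2)
<D> = A^-9 - A^-5 + 2A^-1 - A^3 + 2A^7 - A^11; writhe -1
components 2, writhe -1 (13 crossings)
linking number lk(C1,C2) = 0
3-colorings: 3 of 3^13, det 8 — not tricolorable
note: the span of V is 5, within the link bound 13 + 2 - 1


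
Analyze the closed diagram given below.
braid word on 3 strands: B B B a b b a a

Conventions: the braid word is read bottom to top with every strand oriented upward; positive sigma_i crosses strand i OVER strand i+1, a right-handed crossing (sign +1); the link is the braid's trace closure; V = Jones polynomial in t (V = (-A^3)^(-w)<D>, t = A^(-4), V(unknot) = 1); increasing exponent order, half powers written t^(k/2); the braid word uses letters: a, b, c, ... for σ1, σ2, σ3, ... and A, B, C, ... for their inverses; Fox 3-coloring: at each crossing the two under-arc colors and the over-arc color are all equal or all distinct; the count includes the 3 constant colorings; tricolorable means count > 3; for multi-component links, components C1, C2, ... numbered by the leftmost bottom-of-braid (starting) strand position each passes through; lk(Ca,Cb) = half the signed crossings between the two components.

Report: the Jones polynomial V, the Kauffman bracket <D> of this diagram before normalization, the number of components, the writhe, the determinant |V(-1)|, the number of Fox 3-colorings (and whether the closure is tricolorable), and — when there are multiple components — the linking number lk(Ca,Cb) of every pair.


V(t) = -t^-1 + 2 - t + 2t^2 - t^3 + t^4 - t^5
bracket: -A^-14 + A^-10 - A^-6 + 2A^-2 - A^2 + 2A^6 - A^10, w = +2
1 component, writhe +2, over 8 crossings
det 9, colorings 9 of 3^8 — tricolorable
observation: w = +2 (over 8 crossings) is diagram-only; (-A^3)^(-2) removes it from V


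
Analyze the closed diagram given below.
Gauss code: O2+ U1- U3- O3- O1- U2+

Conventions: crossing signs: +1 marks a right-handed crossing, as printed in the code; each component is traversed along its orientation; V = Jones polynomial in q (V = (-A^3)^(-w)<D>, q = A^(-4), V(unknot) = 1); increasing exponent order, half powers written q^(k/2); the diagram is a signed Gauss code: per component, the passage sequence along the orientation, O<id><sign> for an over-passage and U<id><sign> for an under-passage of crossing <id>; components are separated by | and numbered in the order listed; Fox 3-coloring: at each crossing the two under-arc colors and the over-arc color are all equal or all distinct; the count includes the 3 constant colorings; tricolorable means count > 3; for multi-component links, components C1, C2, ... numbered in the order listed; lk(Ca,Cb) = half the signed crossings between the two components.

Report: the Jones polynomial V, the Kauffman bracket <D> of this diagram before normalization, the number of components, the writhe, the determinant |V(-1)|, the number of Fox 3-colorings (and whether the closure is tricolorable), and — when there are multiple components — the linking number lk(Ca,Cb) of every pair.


V = 1
<D> = -A^-3 (w = -1)
1 component over 3 crossings, w = -1
3 Fox colorings among 3^3, |V(-1)| = 1: not tricolorable
why: |V(-1)| = 1: so not tricolorable, since 3 does not divide 1


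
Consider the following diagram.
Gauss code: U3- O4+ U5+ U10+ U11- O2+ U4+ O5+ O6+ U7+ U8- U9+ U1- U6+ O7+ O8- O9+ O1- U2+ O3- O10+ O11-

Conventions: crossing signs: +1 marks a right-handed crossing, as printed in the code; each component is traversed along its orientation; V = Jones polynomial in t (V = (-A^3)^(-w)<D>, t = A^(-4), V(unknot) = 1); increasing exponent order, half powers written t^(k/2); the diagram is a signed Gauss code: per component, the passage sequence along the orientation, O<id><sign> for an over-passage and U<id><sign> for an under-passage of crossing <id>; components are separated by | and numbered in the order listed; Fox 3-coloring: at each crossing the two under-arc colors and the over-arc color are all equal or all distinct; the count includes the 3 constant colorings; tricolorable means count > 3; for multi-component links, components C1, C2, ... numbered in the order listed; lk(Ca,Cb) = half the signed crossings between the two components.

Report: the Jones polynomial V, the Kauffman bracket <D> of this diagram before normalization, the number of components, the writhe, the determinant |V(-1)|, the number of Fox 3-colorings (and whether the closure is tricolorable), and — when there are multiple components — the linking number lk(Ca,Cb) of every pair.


V(t) = t + t^3 - t^4
bracket: A^-7 - A^-3 - A^5, w = +3
1 component, writhe +3, over 11 crossings
det 3, colorings 9 of 3^11 — tricolorable
observation: w = +3 shifts under R1 moves; the (-A^3)^(-3) factor cancels that in V


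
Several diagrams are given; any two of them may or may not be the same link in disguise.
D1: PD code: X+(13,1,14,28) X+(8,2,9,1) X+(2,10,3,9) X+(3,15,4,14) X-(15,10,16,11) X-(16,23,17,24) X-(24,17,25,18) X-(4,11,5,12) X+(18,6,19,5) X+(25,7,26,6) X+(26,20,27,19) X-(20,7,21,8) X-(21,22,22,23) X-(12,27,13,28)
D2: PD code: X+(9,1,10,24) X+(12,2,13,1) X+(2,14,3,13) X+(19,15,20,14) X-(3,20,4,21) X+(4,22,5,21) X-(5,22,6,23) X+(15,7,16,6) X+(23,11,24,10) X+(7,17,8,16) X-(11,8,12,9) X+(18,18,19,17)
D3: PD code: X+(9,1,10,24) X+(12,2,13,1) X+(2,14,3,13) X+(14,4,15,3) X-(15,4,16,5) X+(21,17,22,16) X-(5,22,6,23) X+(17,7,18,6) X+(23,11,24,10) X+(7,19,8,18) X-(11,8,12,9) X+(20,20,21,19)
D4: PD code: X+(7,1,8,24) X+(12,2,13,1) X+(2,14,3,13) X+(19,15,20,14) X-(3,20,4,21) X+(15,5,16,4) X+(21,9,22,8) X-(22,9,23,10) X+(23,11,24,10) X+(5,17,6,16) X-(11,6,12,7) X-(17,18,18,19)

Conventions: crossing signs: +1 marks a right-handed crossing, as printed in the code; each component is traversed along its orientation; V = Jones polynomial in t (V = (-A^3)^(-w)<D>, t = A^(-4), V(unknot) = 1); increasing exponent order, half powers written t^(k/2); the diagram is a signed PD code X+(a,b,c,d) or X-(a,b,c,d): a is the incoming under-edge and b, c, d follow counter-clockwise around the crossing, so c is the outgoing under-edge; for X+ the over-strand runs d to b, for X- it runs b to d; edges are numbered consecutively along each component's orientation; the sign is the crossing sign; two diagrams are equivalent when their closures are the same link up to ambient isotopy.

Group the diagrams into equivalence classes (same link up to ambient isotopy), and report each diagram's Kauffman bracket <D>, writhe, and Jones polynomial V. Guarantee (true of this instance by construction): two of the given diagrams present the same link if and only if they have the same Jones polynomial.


grouping into links: {D1} | {D2, D3, D4}
V(D1) = t + t^3 - t^4  (w 0, c 14, <D> = -A^-16 + A^-12 + A^-4)
D2 (bracket -A^-14 + A^-10 - A^-6 + 2A^-2 - 2A^2 + 2A^6 - A^10 + A^14; 12 crossings at w = +6): V = t - t^2 + 2t^3 - 2t^4 + 2t^5 - t^6 + t^7 - t^8
V(D3) = t - t^2 + 2t^3 - 2t^4 + 2t^5 - t^6 + t^7 - t^8  [12 crossings, <D> = -A^-14 + A^-10 - A^-6 + 2A^-2 - 2A^2 + 2A^6 - A^10 + A^14, w = +6]
D4 (bracket -A^-20 + A^-16 - A^-12 + 2A^-8 - 2A^-4 + 2 - A^4 + A^8; 12 crossings at w = +4): V = t - t^2 + 2t^3 - 2t^4 + 2t^5 - t^6 + t^7 - t^8
key observation: 2 values of V(t) split the 4 diagrams
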